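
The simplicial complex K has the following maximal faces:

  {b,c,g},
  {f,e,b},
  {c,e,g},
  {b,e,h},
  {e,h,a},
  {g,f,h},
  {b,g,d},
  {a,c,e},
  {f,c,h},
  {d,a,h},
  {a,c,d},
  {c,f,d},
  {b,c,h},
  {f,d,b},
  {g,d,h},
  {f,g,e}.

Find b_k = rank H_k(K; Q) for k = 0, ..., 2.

b_0 = 1, b_1 = 2, b_2 = 1.

Order the vertices as a < b < c < d < e < f < g < h. Listing each simplex with vertices in this order, K has dimension 2 with simplices:

  0-simplices (8): a, b, c, d, e, f, g, h
  1-simplices (24): ac, ad, ae, ah, bc, bd, be, bf, bg, bh, cd, ce, cf, cg, ch, df, dg, dh, ef, eg, eh, fg, fh, gh
  2-simplices (16): acd, ace, adh, aeh, bcg, bch, bdf, bdg, bef, beh, cdf, ceg, cfh, dgh, efg, fgh

Hence C_0 ≅ Z^8, C_1 ≅ Z^24, C_2 ≅ Z^16.

∂_1: C_1 → C_0 sends each edge [p,q] (with p < q) to q − p. For instance
  ∂fh = h − f.
The 8×24 boundary matrix has rank 7 and Smith normal form diag(1,1,1,1,1,1,1).

The boundary map ∂_2: C_2 → C_1 sends each 2-simplex [p,q,r] to [q,r] − [p,r] + [p,q]. For instance
  ∂beh = eh − bh + be,
  ∂cfh = fh − ch + cf.
The 24×16 boundary matrix has rank 15 and Smith normal form diag(1,1,1,1,1,1,1,1,1,1,1,1,1,1,1).

From H_k ≅ ker(∂_k) / im(∂_{k+1}) we obtain:

  H_0: rank C_0 − rank ∂_1 = 8 − 7 = 1, and the invariant factors of ∂_1 are all 1, so H_0 ≅ Z.
  H_1: rank ker ∂_1 − rank ∂_2 = (24 − 7) − 15 = 2, and the invariant factors of ∂_2 are all 1, so H_1 ≅ Z^2.
  H_2: rank ker ∂_2 − rank ∂_3 = (16 − 15) − 0 = 1, and there is no ∂_3, so H_2 ≅ Z.

As a check, the Euler characteristic is 8 − 24 + 16 = 0, which agrees with 1 − 2 + 1 = 0.
(K is a triangulation of the torus T^2.)

Hence the Betti numbers are b_0 = 1, b_1 = 2, b_2 = 1.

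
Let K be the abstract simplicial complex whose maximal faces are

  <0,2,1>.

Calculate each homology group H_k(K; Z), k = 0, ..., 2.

Order the vertices as 0 < 1 < 2. Listing each simplex with vertices in this order, K has dimension 2 with simplices:

  0-simplices (3): [0], [1], [2]
  1-simplices (3): [0,1], [0,2], [1,2]
  2-simplices (1): [0,1,2]

Hence C_0 ≅ Z^3, C_1 ≅ Z^3, C_2 ≅ Z^1.

Boundary ∂_1: C_1 → C_0 is given by ∂[p,q] = [q] − [p]. For instance
  ∂[0,2] = [2] − [0].
The 3×3 boundary matrix has rank 2 and Smith normal form diag(1,1).

∂_2: C_2 → C_1 sends each 2-simplex [p,q,r] to [q,r] − [p,r] + [p,q]. For instance
  ∂[0,1,2] = [1,2] − [0,2] + [0,1].
The 3×1 boundary matrix has rank 1 and Smith normal form diag(1).

From H_k ≅ ker(∂_k) / im(∂_{k+1}) we obtain:

  H_0: rank C_0 − rank ∂_1 = 3 − 2 = 1, and the invariant factors of ∂_1 are all 1, so H_0 = Z.
  H_1: rank ker ∂_1 − rank ∂_2 = (3 − 2) − 1 = 0, and the invariant factors of ∂_2 are all 1, so H_1 = 0.
  H_2: rank ker ∂_2 − rank ∂_3 = (1 − 1) − 0 = 0, and there is no ∂_3, so H_2 = 0.

(K is a triangulation of the 2-simplex.)

H_0 ≅ Z,  H_1 = 0,  H_2 = 0.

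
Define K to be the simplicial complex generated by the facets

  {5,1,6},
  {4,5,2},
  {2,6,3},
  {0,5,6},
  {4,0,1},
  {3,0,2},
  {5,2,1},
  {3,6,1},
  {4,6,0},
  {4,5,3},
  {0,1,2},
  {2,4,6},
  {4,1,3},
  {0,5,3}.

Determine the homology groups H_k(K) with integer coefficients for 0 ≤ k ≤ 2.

H_0 = Z,  H_1 = Z^2,  H_2 = Z.

We work with the vertex ordering 0 < 1 < 2 < 3 < 4 < 5 < 6. The simplices of K, each written with vertices in increasing order, are:

  0-simplices (7): [0], [1], [2], [3], [4], [5], [6]
  1-simplices (21): [0,1], [0,2], [0,3], [0,4], [0,5], [0,6], [1,2], [1,3], [1,4], [1,5], [1,6], [2,3], [2,4], [2,5], [2,6], [3,4], [3,5], [3,6], [4,5], [4,6], [5,6]
  2-simplices (14): [0,1,2], [0,1,4], [0,2,3], [0,3,5], [0,4,6], [0,5,6], [1,2,5], [1,3,4], [1,3,6], [1,5,6], [2,3,6], [2,4,5], [2,4,6], [3,4,5]

so the chain groups are C_0 ≅ Z^7, C_1 ≅ Z^21, C_2 ≅ Z^14.

∂_1: C_1 → C_0 sends each edge [p,q] (with p < q) to q − p. For instance
  ∂[2,6] = [6] − [2].
As a 7×21 matrix over Z this has rank 6, with invariant factors (1,1,1,1,1,1).

The boundary map ∂_2: C_2 → C_1 maps a triangle to the signed sum of its edges. For instance
  ∂[0,2,3] = [2,3] − [0,3] + [0,2],
  ∂[2,4,5] = [4,5] − [2,5] + [2,4].
The resulting 21×14 matrix has rank 13, and its Smith normal form has invariant factors (1,1,1,1,1,1,1,1,1,1,1,1,1).

Reading off H_k = ker ∂_k / im ∂_{k+1}:

  H_0: rank C_0 − rank ∂_1 = 7 − 6 = 1, and the invariant factors of ∂_1 are all 1, so H_0 = Z.
  H_1: rank ker ∂_1 − rank ∂_2 = (21 − 6) − 13 = 2, and the invariant factors of ∂_2 are all 1, so H_1 = Z^2.
  H_2: rank ker ∂_2 − rank ∂_3 = (14 − 13) − 0 = 1, and there is no ∂_3, so H_2 = Z.

As a check, the Euler characteristic is 7 − 21 + 14 = 0, which agrees with 1 − 2 + 1 = 0.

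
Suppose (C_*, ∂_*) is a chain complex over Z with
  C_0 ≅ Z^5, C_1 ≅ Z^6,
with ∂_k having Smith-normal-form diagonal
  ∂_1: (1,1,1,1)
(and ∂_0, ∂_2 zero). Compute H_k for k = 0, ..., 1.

H_0: b_0 = 5 − 0 − 4 = 1; torsion from ∂_1 factors > 1: none. So H_0 = Z.
H_1: b_1 = 6 − 4 − 0 = 2; torsion from ∂_2 factors > 1: none. So H_1 = Z^2.

H_0 = Z,  H_1 = Z^2.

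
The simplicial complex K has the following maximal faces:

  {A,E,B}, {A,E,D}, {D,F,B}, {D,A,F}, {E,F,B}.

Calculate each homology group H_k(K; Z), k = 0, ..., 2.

We work with the vertex ordering A < B < D < E < F. The simplices of K, each written with vertices in increasing order, are:

  0-simplices (5): A, B, D, E, F
  1-simplices (10): AB, AD, AE, AF, BD, BE, BF, DE, DF, EF
  2-simplices (5): ABE, ADE, ADF, BDF, BEF

Hence C_0 ≅ Z^5, C_1 ≅ Z^10, C_2 ≅ Z^5.

The boundary map ∂_1: C_1 → C_0 sends each edge [p,q] (with p < q) to q − p. For instance
  ∂BD = D − B.
The 5×10 boundary matrix has rank 4 and Smith normal form diag(1,1,1,1).

Boundary ∂_2: C_2 → C_1 sends each 2-simplex [p,q,r] to [q,r] − [p,r] + [p,q]. For instance
  ∂ABE = BE − AE + AB,
  ∂ADF = DF − AF + AD.
The 10×5 boundary matrix has rank 5 and Smith normal form diag(1,1,1,1,1).

From H_k ≅ ker(∂_k) / im(∂_{k+1}) we obtain:

  H_0: rank C_0 − rank ∂_1 = 5 − 4 = 1, and the invariant factors of ∂_1 are all 1, so H_0 = Z.
  H_1: rank ker ∂_1 − rank ∂_2 = (10 − 4) − 5 = 1, and the invariant factors of ∂_2 are all 1, so H_1 = Z.
  H_2: rank ker ∂_2 − rank ∂_3 = (5 − 5) − 0 = 0, and there is no ∂_3, so H_2 = 0.

As a check, the Euler characteristic is 5 − 10 + 5 = 0, which agrees with 1 − 1 + 0 = 0.
(K is a triangulation of the Möbius band.)

H_0 ≅ Z,  H_1 ≅ Z,  H_2 = 0.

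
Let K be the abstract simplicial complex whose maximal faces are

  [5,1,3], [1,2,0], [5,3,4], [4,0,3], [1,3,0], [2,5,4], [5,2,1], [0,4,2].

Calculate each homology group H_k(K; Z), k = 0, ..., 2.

H_0 = Z,  H_1 = 0,  H_2 = Z.

Order the vertices as 0 < 1 < 2 < 3 < 4 < 5. Listing each simplex with vertices in this order, K has dimension 2 with simplices:

  0-simplices (6): [0], [1], [2], [3], [4], [5]
  1-simplices (12): [0,1], [0,2], [0,3], [0,4], [1,2], [1,3], [1,5], [2,4], [2,5], [3,4], [3,5], [4,5]
  2-simplices (8): [0,1,2], [0,1,3], [0,2,4], [0,3,4], [1,2,5], [1,3,5], [2,4,5], [3,4,5]

giving chain groups C_0 ≅ Z^6, C_1 ≅ Z^12, C_2 ≅ Z^8.

Boundary ∂_1: C_1 → C_0 sends each edge [p,q] (with p < q) to q − p. For instance
  ∂[3,4] = [4] − [3].
As a 6×12 matrix over Z this has rank 5, with invariant factors (1,1,1,1,1).

The boundary map ∂_2: C_2 → C_1 acts by ∂[p,q,r] = [q,r] − [p,r] + [p,q]. For instance
  ∂[3,4,5] = [4,5] − [3,5] + [3,4],
  ∂[1,2,5] = [2,5] − [1,5] + [1,2].
The resulting 12×8 matrix has rank 7, and its Smith normal form has invariant factors (1,1,1,1,1,1,1).

From H_k ≅ ker(∂_k) / im(∂_{k+1}) we obtain:

  H_0: rank C_0 − rank ∂_1 = 6 − 5 = 1, and the invariant factors of ∂_1 are all 1, so H_0 ≅ Z.
  H_1: rank ker ∂_1 − rank ∂_2 = (12 − 5) − 7 = 0, and the invariant factors of ∂_2 are all 1, so H_1 ≅ 0.
  H_2: rank ker ∂_2 − rank ∂_3 = (8 − 7) − 0 = 1, and there is no ∂_3, so H_2 ≅ Z.

(K is a triangulation of the 2-sphere S^2.)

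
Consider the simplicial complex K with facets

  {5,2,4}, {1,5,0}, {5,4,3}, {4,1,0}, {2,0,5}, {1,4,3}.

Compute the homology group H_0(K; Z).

We work with the vertex ordering 0 < 1 < 2 < 3 < 4 < 5. The simplices of K, each written with vertices in increasing order, are:

  0-simplices (6): [0], [1], [2], [3], [4], [5]
  1-simplices (12): [0,1], [0,2], [0,4], [0,5], [1,3], [1,4], [1,5], [2,4], [2,5], [3,4], [3,5], [4,5]
  2-simplices (6): [0,1,4], [0,1,5], [0,2,5], [1,3,4], [2,4,5], [3,4,5]

Hence C_0 ≅ Z^6, C_1 ≅ Z^12, C_2 ≅ Z^6.

The boundary map ∂_1: C_1 → C_0 sends each edge [p,q] (with p < q) to q − p.
The 6×12 boundary matrix has rank 5 and Smith normal form diag(1,1,1,1,1).

∂_2: C_2 → C_1 maps a triangle to the signed sum of its edges. For instance
  ∂[1,3,4] = [3,4] − [1,4] + [1,3],
  ∂[2,4,5] = [4,5] − [2,5] + [2,4].
The 12×6 boundary matrix has rank 6 and Smith normal form diag(1,1,1,1,1,1).

Reading off H_k = ker ∂_k / im ∂_{k+1}:

  H_0: rank C_0 − rank ∂_1 = 6 − 5 = 1, and the invariant factors of ∂_1 are all 1, so H_0 ≅ Z.

H_0 ≅ Z.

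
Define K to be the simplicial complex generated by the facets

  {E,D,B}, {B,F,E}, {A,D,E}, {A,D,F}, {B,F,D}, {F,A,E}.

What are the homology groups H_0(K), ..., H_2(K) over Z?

Order the vertices as A < B < D < E < F. Listing each simplex with vertices in this order, K has dimension 2 with simplices:

  0-simplices (5): A, B, D, E, F
  1-simplices (9): AD, AE, AF, BD, BE, BF, DE, DF, EF
  2-simplices (6): ADE, ADF, AEF, BDE, BDF, BEF

so the chain groups are C_0 ≅ Z^5, C_1 ≅ Z^9, C_2 ≅ Z^6.

The boundary map ∂_1: C_1 → C_0 is given by ∂[p,q] = [q] − [p]. For instance
  ∂BD = D − B.
The 5×9 boundary matrix has rank 4 and Smith normal form diag(1,1,1,1).

The boundary map ∂_2: C_2 → C_1 sends each 2-simplex [p,q,r] to [q,r] − [p,r] + [p,q]. For instance
  ∂ADF = DF − AF + AD,
  ∂AEF = EF − AF + AE.
The resulting 9×6 matrix has rank 5, and its Smith normal form has invariant factors (1,1,1,1,1).

Reading off H_k = ker ∂_k / im ∂_{k+1}:

  H_0: rank C_0 − rank ∂_1 = 5 − 4 = 1, and the invariant factors of ∂_1 are all 1, so H_0 ≅ Z.
  H_1: rank ker ∂_1 − rank ∂_2 = (9 − 4) − 5 = 0, and the invariant factors of ∂_2 are all 1, so H_1 ≅ 0.
  H_2: rank ker ∂_2 − rank ∂_3 = (6 − 5) − 0 = 1, and there is no ∂_3, so H_2 ≅ Z.

As a check, the Euler characteristic is 5 − 9 + 6 = 2, which agrees with 1 − 0 + 1 = 2.

H_0 = Z,  H_1 = 0,  H_2 = Z.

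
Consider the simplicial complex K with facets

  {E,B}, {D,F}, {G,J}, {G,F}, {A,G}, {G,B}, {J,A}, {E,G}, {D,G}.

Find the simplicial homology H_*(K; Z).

H_0 = Z,  H_1 = Z^3.

Take the total order A < B < D < E < F < G < J on the vertex set. Then K (dimension 1) consists of the simplices:

  0-simplices (7): A, B, D, E, F, G, J
  1-simplices (9): AG, AJ, BE, BG, DF, DG, EG, FG, GJ

giving chain groups C_0 ≅ Z^7, C_1 ≅ Z^9.

The boundary map ∂_1: C_1 → C_0 is given by ∂[p,q] = [q] − [p].
The resulting 7×9 matrix has rank 6, and its Smith normal form has invariant factors (1,1,1,1,1,1).

From H_k ≅ ker(∂_k) / im(∂_{k+1}) we obtain:

  H_0: rank C_0 − rank ∂_1 = 7 − 6 = 1, and the invariant factors of ∂_1 are all 1, so H_0 ≅ Z.
  H_1: rank ker ∂_1 − rank ∂_2 = (9 − 6) − 0 = 3, and there is no ∂_2, so H_1 ≅ Z^3.

(K is a triangulation of a wedge of 3 circles.)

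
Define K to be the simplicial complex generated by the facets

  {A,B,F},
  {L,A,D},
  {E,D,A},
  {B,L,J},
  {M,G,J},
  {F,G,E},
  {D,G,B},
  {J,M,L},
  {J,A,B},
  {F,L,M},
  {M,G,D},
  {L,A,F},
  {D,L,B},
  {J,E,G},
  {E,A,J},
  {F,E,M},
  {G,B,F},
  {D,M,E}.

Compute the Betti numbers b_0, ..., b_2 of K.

Take the total order A < B < D < E < F < G < J < L < M on the vertex set. Then K (dimension 2) consists of the simplices:

  0-simplices (9): A, B, D, E, F, G, J, L, M
  1-simplices (27): AB, AD, AE, AF, AJ, AL, BD, BF, BG, BJ, BL, DE, DG, DL, DM, EF, EG, EJ, EM, FG, FL, FM, GJ, GM, JL, JM, LM
  2-simplices (18): ABF, ABJ, ADE, ADL, AEJ, AFL, BDG, BDL, BFG, BJL, DEM, DGM, EFG, EFM, EGJ, FLM, GJM, JLM

so the chain groups are C_0 ≅ Z^9, C_1 ≅ Z^27, C_2 ≅ Z^18.

Boundary ∂_1: C_1 → C_0 sends each edge [p,q] (with p < q) to q − p.
This gives a 9×27 integer matrix of rank 8; reducing to Smith normal form yields diagonal entries (1,1,1,1,1,1,1,1).

∂_2: C_2 → C_1 acts by ∂[p,q,r] = [q,r] − [p,r] + [p,q]. For instance
  ∂AFL = FL − AL + AF,
  ∂GJM = JM − GM + GJ.
The resulting 27×18 matrix has rank 18, and its Smith normal form has invariant factors (1,1,1,1,1,1,1,1,1,1,1,1,1,1,1,1,1,2).

From H_k ≅ ker(∂_k) / im(∂_{k+1}) we obtain:

  H_0: rank C_0 − rank ∂_1 = 9 − 8 = 1, and the invariant factors of ∂_1 are all 1, so H_0 = Z.
  H_1: rank ker ∂_1 − rank ∂_2 = (27 − 8) − 18 = 1, and ∂_2 has invariant factor 2 > 1, so H_1 = Z × Z/2.
  H_2: rank ker ∂_2 − rank ∂_3 = (18 − 18) − 0 = 0, and there is no ∂_3, so H_2 = 0.

As a check, the Euler characteristic is 9 − 27 + 18 = 0, which agrees with 1 − 1 + 0 = 0.
(K is a triangulation of the Klein bottle.)

Hence the Betti numbers are b_0 = 1, b_1 = 1, b_2 = 0.

b_0 = 1, b_1 = 1, b_2 = 0.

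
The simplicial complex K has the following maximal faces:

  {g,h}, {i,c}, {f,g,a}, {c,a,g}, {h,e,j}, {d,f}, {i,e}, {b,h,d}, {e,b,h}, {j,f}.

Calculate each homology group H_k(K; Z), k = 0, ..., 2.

H_0 ≅ Z,  H_1 ≅ Z^3,  H_2 = 0.

Take the total order a < b < c < d < e < f < g < h < i < j on the vertex set. Then K (dimension 2) consists of the simplices:

  0-simplices (10): a, b, c, d, e, f, g, h, i, j
  1-simplices (17): ac, af, ag, bd, be, bh, cg, ci, df, dh, eh, ei, ej, fg, fj, gh, hj
  2-simplices (5): acg, afg, bdh, beh, ehj

so the chain groups are C_0 ≅ Z^10, C_1 ≅ Z^17, C_2 ≅ Z^5.

The boundary map ∂_1: C_1 → C_0 sends each edge [p,q] (with p < q) to q − p. For instance
  ∂gh = h − g.
As a 10×17 matrix over Z this has rank 9, with invariant factors (1,1,1,1,1,1,1,1,1).

The boundary map ∂_2: C_2 → C_1 maps a triangle to the signed sum of its edges. For instance
  ∂acg = cg − ag + ac,
  ∂bdh = dh − bh + bd.
The resulting 17×5 matrix has rank 5, and its Smith normal form has invariant factors (1,1,1,1,1).

From H_k ≅ ker(∂_k) / im(∂_{k+1}) we obtain:

  H_0: rank C_0 − rank ∂_1 = 10 − 9 = 1, and the invariant factors of ∂_1 are all 1, so H_0 ≅ Z.
  H_1: rank ker ∂_1 − rank ∂_2 = (17 − 9) − 5 = 3, and the invariant factors of ∂_2 are all 1, so H_1 ≅ Z^3.
  H_2: rank ker ∂_2 − rank ∂_3 = (5 − 5) − 0 = 0, and there is no ∂_3, so H_2 ≅ 0.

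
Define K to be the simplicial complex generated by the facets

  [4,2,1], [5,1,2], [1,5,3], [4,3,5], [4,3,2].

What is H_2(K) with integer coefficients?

Take the total order 1 < 2 < 3 < 4 < 5 on the vertex set. Then K (dimension 2) consists of the simplices:

  0-simplices (5): [1], [2], [3], [4], [5]
  1-simplices (10): [1,2], [1,3], [1,4], [1,5], [2,3], [2,4], [2,5], [3,4], [3,5], [4,5]
  2-simplices (5): [1,2,4], [1,2,5], [1,3,5], [2,3,4], [3,4,5]

Hence C_0 ≅ Z^5, C_1 ≅ Z^10, C_2 ≅ Z^5.

The boundary map ∂_1: C_1 → C_0 maps an edge to its endpoints' difference, ∂[p,q] = q − p.
The 5×10 boundary matrix has rank 4 and Smith normal form diag(1,1,1,1).

The boundary map ∂_2: C_2 → C_1 acts by ∂[p,q,r] = [q,r] − [p,r] + [p,q]. For instance
  ∂[1,3,5] = [3,5] − [1,5] + [1,3],
  ∂[1,2,4] = [2,4] − [1,4] + [1,2].
As a 10×5 matrix over Z this has rank 5, with invariant factors (1,1,1,1,1).

Computing H_k = (kernel of ∂_k) / (image of ∂_{k+1}):

  H_2: rank ker ∂_2 − rank ∂_3 = (5 − 5) − 0 = 0, and there is no ∂_3, so H_2 = 0.

H_2 = 0.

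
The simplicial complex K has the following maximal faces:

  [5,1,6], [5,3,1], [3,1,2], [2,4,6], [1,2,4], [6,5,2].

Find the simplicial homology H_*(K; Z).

We work with the vertex ordering 1 < 2 < 3 < 4 < 5 < 6. The simplices of K, each written with vertices in increasing order, are:

  0-simplices (6): [1], [2], [3], [4], [5], [6]
  1-simplices (12): [1,2], [1,3], [1,4], [1,5], [1,6], [2,3], [2,4], [2,5], [2,6], [3,5], [4,6], [5,6]
  2-simplices (6): [1,2,3], [1,2,4], [1,3,5], [1,5,6], [2,4,6], [2,5,6]

Hence C_0 ≅ Z^6, C_1 ≅ Z^12, C_2 ≅ Z^6.

The boundary map ∂_1: C_1 → C_0 maps an edge to its endpoints' difference, ∂[p,q] = q − p. For instance
  ∂[2,3] = [3] − [2].
As a 6×12 matrix over Z this has rank 5, with invariant factors (1,1,1,1,1).

Boundary ∂_2: C_2 → C_1 maps a triangle to the signed sum of its edges. For instance
  ∂[1,2,4] = [2,4] − [1,4] + [1,2],
  ∂[2,4,6] = [4,6] − [2,6] + [2,4].
The 12×6 boundary matrix has rank 6 and Smith normal form diag(1,1,1,1,1,1).

Reading off H_k = ker ∂_k / im ∂_{k+1}:

  H_0: rank C_0 − rank ∂_1 = 6 − 5 = 1, and the invariant factors of ∂_1 are all 1, so H_0 = Z.
  H_1: rank ker ∂_1 − rank ∂_2 = (12 − 5) − 6 = 1, and the invariant factors of ∂_2 are all 1, so H_1 = Z.
  H_2: rank ker ∂_2 − rank ∂_3 = (6 − 6) − 0 = 0, and there is no ∂_3, so H_2 = 0.

As a check, the Euler characteristic is 6 − 12 + 6 = 0, which agrees with 1 − 1 + 0 = 0.

H_0 ≅ Z,  H_1 ≅ Z,  H_2 = 0.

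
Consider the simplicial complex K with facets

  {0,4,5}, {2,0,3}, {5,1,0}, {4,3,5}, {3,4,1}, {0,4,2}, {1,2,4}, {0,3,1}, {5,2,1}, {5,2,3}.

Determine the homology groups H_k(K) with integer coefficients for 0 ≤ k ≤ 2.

H_0 = Z,  H_1 = Z/2Z,  H_2 = 0.

Fix the vertex order 0 < 1 < 2 < 3 < 4 < 5 and write every simplex with vertices in increasing order. Then dim K = 2 and the simplices of K are:

  0-simplices (6): [0], [1], [2], [3], [4], [5]
  1-simplices (15): [0,1], [0,2], [0,3], [0,4], [0,5], [1,2], [1,3], [1,4], [1,5], [2,3], [2,4], [2,5], [3,4], [3,5], [4,5]
  2-simplices (10): [0,1,3], [0,1,5], [0,2,3], [0,2,4], [0,4,5], [1,2,4], [1,2,5], [1,3,4], [2,3,5], [3,4,5]

so the chain groups are C_0 ≅ Z^6, C_1 ≅ Z^15, C_2 ≅ Z^10.

∂_1: C_1 → C_0 maps an edge to its endpoints' difference, ∂[p,q] = q − p. For instance
  ∂[4,5] = [5] − [4].
The resulting 6×15 matrix has rank 5, and its Smith normal form has invariant factors (1,1,1,1,1).

∂_2: C_2 → C_1 maps a triangle to the signed sum of its edges. For instance
  ∂[0,2,4] = [2,4] − [0,4] + [0,2],
  ∂[0,4,5] = [4,5] − [0,5] + [0,4].
The resulting 15×10 matrix has rank 10, and its Smith normal form has invariant factors (1,1,1,1,1,1,1,1,1,2).

Now H_k = ker ∂_k / im ∂_{k+1}, so:

  H_0: rank C_0 − rank ∂_1 = 6 − 5 = 1, and the invariant factors of ∂_1 are all 1, so H_0 = Z.
  H_1: rank ker ∂_1 − rank ∂_2 = (15 − 5) − 10 = 0, and ∂_2 has invariant factor 2 > 1, so H_1 = Z/2Z.
  H_2: rank ker ∂_2 − rank ∂_3 = (10 − 10) − 0 = 0, and there is no ∂_3, so H_2 = 0.

As a check, the Euler characteristic is 6 − 15 + 10 = 1, which agrees with 1 − 0 + 0 = 1.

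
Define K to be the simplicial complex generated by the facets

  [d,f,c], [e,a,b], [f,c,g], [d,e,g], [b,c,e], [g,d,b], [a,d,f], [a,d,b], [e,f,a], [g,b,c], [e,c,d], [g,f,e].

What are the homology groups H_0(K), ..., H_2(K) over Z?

H_0 = Z,  H_1 = Z/2Z,  H_2 = 0.

Take the total order a < b < c < d < e < f < g on the vertex set. Then K (dimension 2) consists of the simplices:

  0-simplices (7): a, b, c, d, e, f, g
  1-simplices (18): ab, ad, ae, af, bc, bd, be, bg, cd, ce, cf, cg, de, df, dg, ef, eg, fg
  2-simplices (12): abd, abe, adf, aef, bce, bcg, bdg, cde, cdf, cfg, deg, efg

so the chain groups are C_0 ≅ Z^7, C_1 ≅ Z^18, C_2 ≅ Z^12.

Boundary ∂_1: C_1 → C_0 sends each edge [p,q] (with p < q) to q − p. For instance
  ∂bc = c − b.
This gives a 7×18 integer matrix of rank 6; reducing to Smith normal form yields diagonal entries (1,1,1,1,1,1).

∂_2: C_2 → C_1 maps a triangle to the signed sum of its edges. For instance
  ∂cde = de − ce + cd,
  ∂bdg = dg − bg + bd.
This gives a 18×12 integer matrix of rank 12; reducing to Smith normal form yields diagonal entries (1,1,1,1,1,1,1,1,1,1,1,2).

Computing H_k = (kernel of ∂_k) / (image of ∂_{k+1}):

  H_0: rank C_0 − rank ∂_1 = 7 − 6 = 1, and the invariant factors of ∂_1 are all 1, so H_0 = Z.
  H_1: rank ker ∂_1 − rank ∂_2 = (18 − 6) − 12 = 0, and ∂_2 has invariant factor 2 > 1, so H_1 = Z/2Z.
  H_2: rank ker ∂_2 − rank ∂_3 = (12 − 12) − 0 = 0, and there is no ∂_3, so H_2 = 0.

As a check, the Euler characteristic is 7 − 18 + 12 = 1, which agrees with 1 − 0 + 0 = 1.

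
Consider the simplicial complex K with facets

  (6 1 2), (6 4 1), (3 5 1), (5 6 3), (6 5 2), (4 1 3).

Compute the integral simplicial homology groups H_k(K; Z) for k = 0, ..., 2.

Order the vertices as 1 < 2 < 3 < 4 < 5 < 6. Listing each simplex with vertices in this order, K has dimension 2 with simplices:

  0-simplices (6): [1], [2], [3], [4], [5], [6]
  1-simplices (12): [1,2], [1,3], [1,4], [1,5], [1,6], [2,5], [2,6], [3,4], [3,5], [3,6], [4,6], [5,6]
  2-simplices (6): [1,2,6], [1,3,4], [1,3,5], [1,4,6], [2,5,6], [3,5,6]

giving chain groups C_0 ≅ Z^6, C_1 ≅ Z^12, C_2 ≅ Z^6.

∂_1: C_1 → C_0 is given by ∂[p,q] = [q] − [p]. For instance
  ∂[1,6] = [6] − [1].
As a 6×12 matrix over Z this has rank 5, with invariant factors (1,1,1,1,1).

∂_2: C_2 → C_1 acts by ∂[p,q,r] = [q,r] − [p,r] + [p,q]. For instance
  ∂[2,5,6] = [5,6] − [2,6] + [2,5],
  ∂[1,3,4] = [3,4] − [1,4] + [1,3].
The 12×6 boundary matrix has rank 6 and Smith normal form diag(1,1,1,1,1,1).

Computing H_k = (kernel of ∂_k) / (image of ∂_{k+1}):

  H_0: rank C_0 − rank ∂_1 = 6 − 5 = 1, and the invariant factors of ∂_1 are all 1, so H_0 ≅ Z.
  H_1: rank ker ∂_1 − rank ∂_2 = (12 − 5) − 6 = 1, and the invariant factors of ∂_2 are all 1, so H_1 ≅ Z.
  H_2: rank ker ∂_2 − rank ∂_3 = (6 − 6) − 0 = 0, and there is no ∂_3, so H_2 ≅ 0.

H_0 ≅ Z,  H_1 ≅ Z,  H_2 = 0.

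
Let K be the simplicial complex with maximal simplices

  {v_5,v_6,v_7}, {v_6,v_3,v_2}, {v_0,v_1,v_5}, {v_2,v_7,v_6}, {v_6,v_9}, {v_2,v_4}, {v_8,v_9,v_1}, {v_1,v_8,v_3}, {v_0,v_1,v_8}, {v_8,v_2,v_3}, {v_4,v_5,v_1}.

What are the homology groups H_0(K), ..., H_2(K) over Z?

K has 10 vertices, 21 edges, 9 triangles.
rank ∂_0 = 0, rank ∂_1 = 9 ⇒ b_0 = 10 − 0 − 9 = 1; all invariant factors of ∂_1 are 1 so no torsion. So H_0 = Z.
rank ∂_1 = 9, rank ∂_2 = 9 ⇒ b_1 = 21 − 9 − 9 = 3; all invariant factors of ∂_2 are 1 so no torsion. So H_1 = Z^3.
rank ∂_2 = 9, rank ∂_3 = 0 ⇒ b_2 = 9 − 9 − 0 = 0. So H_2 = 0.

H_0 = Z,  H_1 = Z^3,  H_2 = 0.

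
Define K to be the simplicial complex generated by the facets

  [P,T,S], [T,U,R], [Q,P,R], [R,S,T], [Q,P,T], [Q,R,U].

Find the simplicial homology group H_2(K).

Take the total order P < Q < R < S < T < U on the vertex set. Then K (dimension 2) consists of the simplices:

  0-simplices (6): P, Q, R, S, T, U
  1-simplices (12): PQ, PR, PS, PT, QR, QT, QU, RS, RT, RU, ST, TU
  2-simplices (6): PQR, PQT, PST, QRU, RST, RTU

so the chain groups are C_0 ≅ Z^6, C_1 ≅ Z^12, C_2 ≅ Z^6.

∂_1: C_1 → C_0 sends each edge [p,q] (with p < q) to q − p.
The resulting 6×12 matrix has rank 5, and its Smith normal form has invariant factors (1,1,1,1,1).

Boundary ∂_2: C_2 → C_1 sends each 2-simplex [p,q,r] to [q,r] − [p,r] + [p,q]. For instance
  ∂QRU = RU − QU + QR,
  ∂PST = ST − PT + PS.
This gives a 12×6 integer matrix of rank 6; reducing to Smith normal form yields diagonal entries (1,1,1,1,1,1).

Reading off H_k = ker ∂_k / im ∂_{k+1}:

  H_2: rank ker ∂_2 − rank ∂_3 = (6 − 6) − 0 = 0, and there is no ∂_3, so H_2 ≅ 0.

H_2 ≅ 0.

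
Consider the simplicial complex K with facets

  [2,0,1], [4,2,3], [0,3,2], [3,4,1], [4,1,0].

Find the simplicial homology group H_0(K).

Take the total order 0 < 1 < 2 < 3 < 4 on the vertex set. Then K (dimension 2) consists of the simplices:

  0-simplices (5): [0], [1], [2], [3], [4]
  1-simplices (10): [0,1], [0,2], [0,3], [0,4], [1,2], [1,3], [1,4], [2,3], [2,4], [3,4]
  2-simplices (5): [0,1,2], [0,1,4], [0,2,3], [1,3,4], [2,3,4]

giving chain groups C_0 ≅ Z^5, C_1 ≅ Z^10, C_2 ≅ Z^5.

∂_1: C_1 → C_0 is given by ∂[p,q] = [q] − [p]. For instance
  ∂[2,4] = [4] − [2].
The 5×10 boundary matrix has rank 4 and Smith normal form diag(1,1,1,1).

The boundary map ∂_2: C_2 → C_1 sends each 2-simplex [p,q,r] to [q,r] − [p,r] + [p,q]. For instance
  ∂[2,3,4] = [3,4] − [2,4] + [2,3],
  ∂[0,1,4] = [1,4] − [0,4] + [0,1].
This gives a 10×5 integer matrix of rank 5; reducing to Smith normal form yields diagonal entries (1,1,1,1,1).

Computing H_k = (kernel of ∂_k) / (image of ∂_{k+1}):

  H_0: rank C_0 − rank ∂_1 = 5 − 4 = 1, and the invariant factors of ∂_1 are all 1, so H_0 = Z.

H_0 ≅ Z.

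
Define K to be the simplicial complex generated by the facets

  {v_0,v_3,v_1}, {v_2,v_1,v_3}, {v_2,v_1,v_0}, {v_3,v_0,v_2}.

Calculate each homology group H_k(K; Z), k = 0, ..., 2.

H_0 ≅ Z,  H_1 = 0,  H_2 ≅ Z.

K has 4 vertices, 6 edges, 4 triangles.
rank ∂_0 = 0, rank ∂_1 = 3 ⇒ b_0 = 4 − 0 − 3 = 1; all invariant factors of ∂_1 are 1 so no torsion. So H_0 = Z.
rank ∂_1 = 3, rank ∂_2 = 3 ⇒ b_1 = 6 − 3 − 3 = 0; all invariant factors of ∂_2 are 1 so no torsion. So H_1 = 0.
rank ∂_2 = 3, rank ∂_3 = 0 ⇒ b_2 = 4 − 3 − 0 = 1. So H_2 = Z.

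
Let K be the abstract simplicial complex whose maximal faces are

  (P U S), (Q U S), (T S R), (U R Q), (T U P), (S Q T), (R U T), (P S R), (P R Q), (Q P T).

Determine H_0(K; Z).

K has 6 vertices, 15 edges, 10 triangles.
rank ∂_0 = 0, rank ∂_1 = 5 ⇒ b_0 = 6 − 0 − 5 = 1; all invariant factors of ∂_1 are 1 so no torsion. So H_0 ≅ Z.

H_0 ≅ Z.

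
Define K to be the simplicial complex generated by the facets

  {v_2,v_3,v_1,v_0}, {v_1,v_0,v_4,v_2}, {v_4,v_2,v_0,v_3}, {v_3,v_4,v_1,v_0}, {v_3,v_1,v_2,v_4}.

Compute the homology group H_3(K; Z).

H_3 = Z.

We work with the vertex ordering v_0 < v_1 < v_2 < v_3 < v_4. The simplices of K, each written with vertices in increasing order, are:

  0-simplices (5): [v_0], [v_1], [v_2], [v_3], [v_4]
  1-simplices (10): [v_0,v_1], [v_0,v_2], [v_0,v_3], [v_0,v_4], [v_1,v_2], [v_1,v_3], [v_1,v_4], [v_2,v_3], [v_2,v_4], [v_3,v_4]
  2-simplices (10): [v_0,v_1,v_2], [v_0,v_1,v_3], [v_0,v_1,v_4], [v_0,v_2,v_3], [v_0,v_2,v_4], [v_0,v_3,v_4], [v_1,v_2,v_3], [v_1,v_2,v_4], [v_1,v_3,v_4], [v_2,v_3,v_4]
  3-simplices (5): [v_0,v_1,v_2,v_3], [v_0,v_1,v_2,v_4], [v_0,v_1,v_3,v_4], [v_0,v_2,v_3,v_4], [v_1,v_2,v_3,v_4]

Hence C_0 ≅ Z^5, C_1 ≅ Z^10, C_2 ≅ Z^10, C_3 ≅ Z^5.

∂_1: C_1 → C_0 is given by ∂[p,q] = [q] − [p].
The 5×10 boundary matrix has rank 4 and Smith normal form diag(1,1,1,1).

∂_2: C_2 → C_1 acts by ∂[p,q,r] = [q,r] − [p,r] + [p,q]. For instance
  ∂[v_0,v_1,v_2] = [v_1,v_2] − [v_0,v_2] + [v_0,v_1],
  ∂[v_0,v_3,v_4] = [v_3,v_4] − [v_0,v_4] + [v_0,v_3].
The resulting 10×10 matrix has rank 6, and its Smith normal form has invariant factors (1,1,1,1,1,1).

Boundary ∂_3: C_3 → C_2 sends each 3-simplex σ to the alternating sum Σ_i (−1)^i (σ with its i-th vertex removed). For instance
  ∂[v_0,v_2,v_3,v_4] = [v_2,v_3,v_4] − [v_0,v_3,v_4] + [v_0,v_2,v_4] − [v_0,v_2,v_3],
  ∂[v_0,v_1,v_3,v_4] = [v_1,v_3,v_4] − [v_0,v_3,v_4] + [v_0,v_1,v_4] − [v_0,v_1,v_3].
As a 10×5 matrix over Z this has rank 4, with invariant factors (1,1,1,1).

Now H_k = ker ∂_k / im ∂_{k+1}, so:

  H_3: rank ker ∂_3 − rank ∂_4 = (5 − 4) − 0 = 1, and there is no ∂_4, so H_3 = Z.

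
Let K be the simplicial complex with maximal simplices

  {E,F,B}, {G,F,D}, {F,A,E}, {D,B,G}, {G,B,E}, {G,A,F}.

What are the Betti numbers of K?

Take the total order A < B < D < E < F < G on the vertex set. Then K (dimension 2) consists of the simplices:

  0-simplices (6): A, B, D, E, F, G
  1-simplices (12): AE, AF, AG, BD, BE, BF, BG, DF, DG, EF, EG, FG
  2-simplices (6): AEF, AFG, BDG, BEF, BEG, DFG

Hence C_0 ≅ Z^6, C_1 ≅ Z^12, C_2 ≅ Z^6.

Boundary ∂_1: C_1 → C_0 sends each edge [p,q] (with p < q) to q − p. For instance
  ∂DG = G − D.
The resulting 6×12 matrix has rank 5, and its Smith normal form has invariant factors (1,1,1,1,1).

Boundary ∂_2: C_2 → C_1 sends each 2-simplex [p,q,r] to [q,r] − [p,r] + [p,q]. For instance
  ∂BEG = EG − BG + BE,
  ∂AEF = EF − AF + AE.
The 12×6 boundary matrix has rank 6 and Smith normal form diag(1,1,1,1,1,1).

Reading off H_k = ker ∂_k / im ∂_{k+1}:

  H_0: rank C_0 − rank ∂_1 = 6 − 5 = 1, and the invariant factors of ∂_1 are all 1, so H_0 = Z.
  H_1: rank ker ∂_1 − rank ∂_2 = (12 − 5) − 6 = 1, and the invariant factors of ∂_2 are all 1, so H_1 = Z.
  H_2: rank ker ∂_2 − rank ∂_3 = (6 − 6) − 0 = 0, and there is no ∂_3, so H_2 = 0.

(K is a triangulation of the cylinder S^1 x I.)

Hence the Betti numbers are b_0 = 1, b_1 = 1, b_2 = 0.

b_0 = 1, b_1 = 1, b_2 = 0.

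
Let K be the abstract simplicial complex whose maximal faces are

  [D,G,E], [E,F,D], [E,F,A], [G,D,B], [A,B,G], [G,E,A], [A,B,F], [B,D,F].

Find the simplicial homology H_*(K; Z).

K has 6 vertices, 12 edges, 8 triangles.
rank ∂_0 = 0, rank ∂_1 = 5 ⇒ b_0 = 6 − 0 − 5 = 1; all invariant factors of ∂_1 are 1 so no torsion. So H_0 = Z.
rank ∂_1 = 5, rank ∂_2 = 7 ⇒ b_1 = 12 − 5 − 7 = 0; all invariant factors of ∂_2 are 1 so no torsion. So H_1 = 0.
rank ∂_2 = 7, rank ∂_3 = 0 ⇒ b_2 = 8 − 7 − 0 = 1. So H_2 = Z.

H_0 ≅ Z,  H_1 = 0,  H_2 ≅ Z.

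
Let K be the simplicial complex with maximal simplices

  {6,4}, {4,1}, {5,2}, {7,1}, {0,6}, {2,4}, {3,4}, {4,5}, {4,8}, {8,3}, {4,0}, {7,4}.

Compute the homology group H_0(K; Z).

Take the total order 0 < 1 < 2 < 3 < 4 < 5 < 6 < 7 < 8 on the vertex set. Then K (dimension 1) consists of the simplices:

  0-simplices (9): [0], [1], [2], [3], [4], [5], [6], [7], [8]
  1-simplices (12): [0,4], [0,6], [1,4], [1,7], [2,4], [2,5], [3,4], [3,8], [4,5], [4,6], [4,7], [4,8]

so the chain groups are C_0 ≅ Z^9, C_1 ≅ Z^12.

Boundary ∂_1: C_1 → C_0 is given by ∂[p,q] = [q] − [p]. For instance
  ∂[3,4] = [4] − [3].
The 9×12 boundary matrix has rank 8 and Smith normal form diag(1,1,1,1,1,1,1,1).

Now H_k = ker ∂_k / im ∂_{k+1}, so:

  H_0: rank C_0 − rank ∂_1 = 9 − 8 = 1, and the invariant factors of ∂_1 are all 1, so H_0 ≅ Z.

H_0 = Z.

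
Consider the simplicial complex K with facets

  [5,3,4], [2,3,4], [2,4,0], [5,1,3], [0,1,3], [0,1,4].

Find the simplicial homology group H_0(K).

H_0 = Z.

We work with the vertex ordering 0 < 1 < 2 < 3 < 4 < 5. The simplices of K, each written with vertices in increasing order, are:

  0-simplices (6): [0], [1], [2], [3], [4], [5]
  1-simplices (12): [0,1], [0,2], [0,3], [0,4], [1,3], [1,4], [1,5], [2,3], [2,4], [3,4], [3,5], [4,5]
  2-simplices (6): [0,1,3], [0,1,4], [0,2,4], [1,3,5], [2,3,4], [3,4,5]

Hence C_0 ≅ Z^6, C_1 ≅ Z^12, C_2 ≅ Z^6.

Boundary ∂_1: C_1 → C_0 sends each edge [p,q] (with p < q) to q − p.
The resulting 6×12 matrix has rank 5, and its Smith normal form has invariant factors (1,1,1,1,1).

The boundary map ∂_2: C_2 → C_1 maps a triangle to the signed sum of its edges. For instance
  ∂[0,1,4] = [1,4] − [0,4] + [0,1],
  ∂[3,4,5] = [4,5] − [3,5] + [3,4].
The 12×6 boundary matrix has rank 6 and Smith normal form diag(1,1,1,1,1,1).

Reading off H_k = ker ∂_k / im ∂_{k+1}:

  H_0: rank C_0 − rank ∂_1 = 6 − 5 = 1, and the invariant factors of ∂_1 are all 1, so H_0 = Z.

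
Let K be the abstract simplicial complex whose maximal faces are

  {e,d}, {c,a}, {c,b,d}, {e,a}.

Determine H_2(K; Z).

H_2 = 0.

Order the vertices as a < b < c < d < e. Listing each simplex with vertices in this order, K has dimension 2 with simplices:

  0-simplices (5): a, b, c, d, e
  1-simplices (6): ac, ae, bc, bd, cd, de
  2-simplices (1): bcd

giving chain groups C_0 ≅ Z^5, C_1 ≅ Z^6, C_2 ≅ Z^1.

The boundary map ∂_1: C_1 → C_0 maps an edge to its endpoints' difference, ∂[p,q] = q − p.
This gives a 5×6 integer matrix of rank 4; reducing to Smith normal form yields diagonal entries (1,1,1,1).

The boundary map ∂_2: C_2 → C_1 maps a triangle to the signed sum of its edges. For instance
  ∂bcd = cd − bd + bc.
This gives a 6×1 integer matrix of rank 1; reducing to Smith normal form yields diagonal entries (1).

Computing H_k = (kernel of ∂_k) / (image of ∂_{k+1}):

  H_2: rank ker ∂_2 − rank ∂_3 = (1 − 1) − 0 = 0, and there is no ∂_3, so H_2 = 0.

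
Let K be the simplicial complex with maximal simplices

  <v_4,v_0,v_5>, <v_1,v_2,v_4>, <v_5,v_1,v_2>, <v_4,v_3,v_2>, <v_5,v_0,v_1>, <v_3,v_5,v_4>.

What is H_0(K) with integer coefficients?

We work with the vertex ordering v_0 < v_1 < v_2 < v_3 < v_4 < v_5. The simplices of K, each written with vertices in increasing order, are:

  0-simplices (6): [v_0], [v_1], [v_2], [v_3], [v_4], [v_5]
  1-simplices (12): [v_0,v_1], [v_0,v_4], [v_0,v_5], [v_1,v_2], [v_1,v_4], [v_1,v_5], [v_2,v_3], [v_2,v_4], [v_2,v_5], [v_3,v_4], [v_3,v_5], [v_4,v_5]
  2-simplices (6): [v_0,v_1,v_5], [v_0,v_4,v_5], [v_1,v_2,v_4], [v_1,v_2,v_5], [v_2,v_3,v_4], [v_3,v_4,v_5]

giving chain groups C_0 ≅ Z^6, C_1 ≅ Z^12, C_2 ≅ Z^6.

∂_1: C_1 → C_0 maps an edge to its endpoints' difference, ∂[p,q] = q − p. For instance
  ∂[v_0,v_1] = [v_1] − [v_0].
This gives a 6×12 integer matrix of rank 5; reducing to Smith normal form yields diagonal entries (1,1,1,1,1).

The boundary map ∂_2: C_2 → C_1 maps a triangle to the signed sum of its edges. For instance
  ∂[v_0,v_4,v_5] = [v_4,v_5] − [v_0,v_5] + [v_0,v_4],
  ∂[v_1,v_2,v_4] = [v_2,v_4] − [v_1,v_4] + [v_1,v_2].
This gives a 12×6 integer matrix of rank 6; reducing to Smith normal form yields diagonal entries (1,1,1,1,1,1).

Now H_k = ker ∂_k / im ∂_{k+1}, so:

  H_0: rank C_0 − rank ∂_1 = 6 − 5 = 1, and the invariant factors of ∂_1 are all 1, so H_0 = Z.

(K is a triangulation of the cylinder S^1 x I.)

H_0 = Z.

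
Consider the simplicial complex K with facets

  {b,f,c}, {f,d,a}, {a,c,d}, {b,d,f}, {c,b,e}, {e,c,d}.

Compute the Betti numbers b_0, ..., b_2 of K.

b_0 = 1, b_1 = 1, b_2 = 0.

Fix the vertex order a < b < c < d < e < f and write every simplex with vertices in increasing order. Then dim K = 2 and the simplices of K are:

  0-simplices (6): a, b, c, d, e, f
  1-simplices (12): ac, ad, af, bc, bd, be, bf, cd, ce, cf, de, df
  2-simplices (6): acd, adf, bce, bcf, bdf, cde

giving chain groups C_0 ≅ Z^6, C_1 ≅ Z^12, C_2 ≅ Z^6.

∂_1: C_1 → C_0 sends each edge [p,q] (with p < q) to q − p. For instance
  ∂de = e − d.
As a 6×12 matrix over Z this has rank 5, with invariant factors (1,1,1,1,1).

∂_2: C_2 → C_1 sends each 2-simplex [p,q,r] to [q,r] − [p,r] + [p,q]. For instance
  ∂bdf = df − bf + bd,
  ∂bcf = cf − bf + bc.
This gives a 12×6 integer matrix of rank 6; reducing to Smith normal form yields diagonal entries (1,1,1,1,1,1).

Reading off H_k = ker ∂_k / im ∂_{k+1}:

  H_0: rank C_0 − rank ∂_1 = 6 − 5 = 1, and the invariant factors of ∂_1 are all 1, so H_0 = Z.
  H_1: rank ker ∂_1 − rank ∂_2 = (12 − 5) − 6 = 1, and the invariant factors of ∂_2 are all 1, so H_1 = Z.
  H_2: rank ker ∂_2 − rank ∂_3 = (6 − 6) − 0 = 0, and there is no ∂_3, so H_2 = 0.

(K is a triangulation of the cylinder S^1 x I.)

Hence the Betti numbers are b_0 = 1, b_1 = 1, b_2 = 0.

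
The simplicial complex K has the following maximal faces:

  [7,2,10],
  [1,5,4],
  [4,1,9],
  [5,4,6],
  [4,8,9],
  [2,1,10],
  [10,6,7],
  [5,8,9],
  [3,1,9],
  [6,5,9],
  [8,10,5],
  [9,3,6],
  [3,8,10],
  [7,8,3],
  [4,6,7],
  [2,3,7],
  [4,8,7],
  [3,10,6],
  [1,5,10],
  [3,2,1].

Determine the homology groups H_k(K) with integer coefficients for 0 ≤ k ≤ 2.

H_0 ≅ Z,  H_1 ≅ Z ⊕ Z/2Z,  H_2 = 0.

Fix the vertex order 1 < 2 < 3 < 4 < 5 < 6 < 7 < 8 < 9 < 10 and write every simplex with vertices in increasing order. Then dim K = 2 and the simplices of K are:

  0-simplices (10): [1], [2], [3], [4], [5], [6], [7], [8], [9], [10]
  1-simplices (30): (30 of them)
  2-simplices (20): (20 of them)

giving chain groups C_0 ≅ Z^10, C_1 ≅ Z^30, C_2 ≅ Z^20.

The boundary map ∂_1: C_1 → C_0 sends each edge [p,q] (with p < q) to q − p. For instance
  ∂[6,9] = [9] − [6].
The 10×30 boundary matrix has rank 9 and Smith normal form diag(1,1,1,1,1,1,1,1,1).

Boundary ∂_2: C_2 → C_1 maps a triangle to the signed sum of its edges. For instance
  ∂[4,7,8] = [7,8] − [4,8] + [4,7],
  ∂[1,4,9] = [4,9] − [1,9] + [1,4].
The resulting 30×20 matrix has rank 20, and its Smith normal form has invariant factors (1,1,1,1,1,1,1,1,1,1,1,1,1,1,1,1,1,1,1,2).

Reading off H_k = ker ∂_k / im ∂_{k+1}:

  H_0: rank C_0 − rank ∂_1 = 10 − 9 = 1, and the invariant factors of ∂_1 are all 1, so H_0 ≅ Z.
  H_1: rank ker ∂_1 − rank ∂_2 = (30 − 9) − 20 = 1, and ∂_2 has invariant factor 2 > 1, so H_1 ≅ Z ⊕ Z/2Z.
  H_2: rank ker ∂_2 − rank ∂_3 = (20 − 20) − 0 = 0, and there is no ∂_3, so H_2 ≅ 0.

As a check, the Euler characteristic is 10 − 30 + 20 = 0, which agrees with 1 − 1 + 0 = 0.
(K is a triangulation of the Klein bottle.)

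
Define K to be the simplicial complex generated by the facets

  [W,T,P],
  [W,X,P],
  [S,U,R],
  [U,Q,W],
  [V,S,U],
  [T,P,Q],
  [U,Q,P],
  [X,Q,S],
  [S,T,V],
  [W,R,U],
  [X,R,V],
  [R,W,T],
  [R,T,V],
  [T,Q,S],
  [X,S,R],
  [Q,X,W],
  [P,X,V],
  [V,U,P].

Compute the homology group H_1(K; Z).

Take the total order P < Q < R < S < T < U < V < W < X on the vertex set. Then K (dimension 2) consists of the simplices:

  0-simplices (9): P, Q, R, S, T, U, V, W, X
  1-simplices (27): PQ, PT, PU, PV, PW, PX, QS, QT, QU, QW, QX, RS, RT, RU, RV, RW, RX, ST, SU, SV, SX, TV, TW, UV, UW, VX, WX
  2-simplices (18): PQT, PQU, PTW, PUV, PVX, PWX, QST, QSX, QUW, QWX, RSU, RSX, RTV, RTW, RUW, RVX, STV, SUV

giving chain groups C_0 ≅ Z^9, C_1 ≅ Z^27, C_2 ≅ Z^18.

The boundary map ∂_1: C_1 → C_0 is given by ∂[p,q] = [q] − [p]. For instance
  ∂ST = T − S.
This gives a 9×27 integer matrix of rank 8; reducing to Smith normal form yields diagonal entries (1,1,1,1,1,1,1,1).

Boundary ∂_2: C_2 → C_1 sends each 2-simplex [p,q,r] to [q,r] − [p,r] + [p,q]. For instance
  ∂SUV = UV − SV + SU,
  ∂QSX = SX − QX + QS.
The resulting 27×18 matrix has rank 18, and its Smith normal form has invariant factors (1,1,1,1,1,1,1,1,1,1,1,1,1,1,1,1,1,2).

From H_k ≅ ker(∂_k) / im(∂_{k+1}) we obtain:

  H_1: rank ker ∂_1 − rank ∂_2 = (27 − 8) − 18 = 1, and ∂_2 has invariant factor 2 > 1, so H_1 ≅ Z ⊕ Z/2.

H_1 = Z ⊕ Z/2.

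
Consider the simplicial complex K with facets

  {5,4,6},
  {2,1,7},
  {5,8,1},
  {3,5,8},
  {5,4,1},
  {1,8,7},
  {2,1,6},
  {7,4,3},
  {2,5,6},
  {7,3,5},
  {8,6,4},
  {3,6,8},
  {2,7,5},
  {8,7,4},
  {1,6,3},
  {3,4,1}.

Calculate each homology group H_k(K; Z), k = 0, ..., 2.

K has 8 vertices, 24 edges, 16 triangles.
rank ∂_0 = 0, rank ∂_1 = 7 ⇒ b_0 = 8 − 0 − 7 = 1; all invariant factors of ∂_1 are 1 so no torsion. So H_0 ≅ Z.
rank ∂_1 = 7, rank ∂_2 = 15 ⇒ b_1 = 24 − 7 − 15 = 2; all invariant factors of ∂_2 are 1 so no torsion. So H_1 ≅ Z^2.
rank ∂_2 = 15, rank ∂_3 = 0 ⇒ b_2 = 16 − 15 − 0 = 1. So H_2 ≅ Z.

H_0 = Z,  H_1 = Z^2,  H_2 = Z.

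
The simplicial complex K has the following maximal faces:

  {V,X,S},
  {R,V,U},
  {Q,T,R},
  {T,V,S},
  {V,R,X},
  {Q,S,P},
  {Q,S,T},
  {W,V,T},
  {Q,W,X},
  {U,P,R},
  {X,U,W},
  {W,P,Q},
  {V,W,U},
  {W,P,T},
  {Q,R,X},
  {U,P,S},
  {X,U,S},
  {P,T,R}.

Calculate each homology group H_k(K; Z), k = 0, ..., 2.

H_0 ≅ Z,  H_1 ≅ Z ⊕ Z/2,  H_2 = 0.

Order the vertices as P < Q < R < S < T < U < V < W < X. Listing each simplex with vertices in this order, K has dimension 2 with simplices:

  0-simplices (9): P, Q, R, S, T, U, V, W, X
  1-simplices (27): PQ, PR, PS, PT, PU, PW, QR, QS, QT, QW, QX, RT, RU, RV, RX, ST, SU, SV, SX, TV, TW, UV, UW, UX, VW, VX, WX
  2-simplices (18): PQS, PQW, PRT, PRU, PSU, PTW, QRT, QRX, QST, QWX, RUV, RVX, STV, SUX, SVX, TVW, UVW, UWX

Hence C_0 ≅ Z^9, C_1 ≅ Z^27, C_2 ≅ Z^18.

The boundary map ∂_1: C_1 → C_0 maps an edge to its endpoints' difference, ∂[p,q] = q − p.
As a 9×27 matrix over Z this has rank 8, with invariant factors (1,1,1,1,1,1,1,1).

∂_2: C_2 → C_1 acts by ∂[p,q,r] = [q,r] − [p,r] + [p,q]. For instance
  ∂PTW = TW − PW + PT,
  ∂STV = TV − SV + ST.
The resulting 27×18 matrix has rank 18, and its Smith normal form has invariant factors (1,1,1,1,1,1,1,1,1,1,1,1,1,1,1,1,1,2).

Now H_k = ker ∂_k / im ∂_{k+1}, so:

  H_0: rank C_0 − rank ∂_1 = 9 − 8 = 1, and the invariant factors of ∂_1 are all 1, so H_0 = Z.
  H_1: rank ker ∂_1 − rank ∂_2 = (27 − 8) − 18 = 1, and ∂_2 has invariant factor 2 > 1, so H_1 = Z ⊕ Z/2.
  H_2: rank ker ∂_2 − rank ∂_3 = (18 − 18) − 0 = 0, and there is no ∂_3, so H_2 = 0.

(K is a triangulation of the Klein bottle.)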